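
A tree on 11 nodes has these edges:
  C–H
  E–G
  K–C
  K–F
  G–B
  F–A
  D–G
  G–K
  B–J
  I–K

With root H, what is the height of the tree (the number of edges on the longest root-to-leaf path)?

5

A deepest node is J, reached by H–C–K–G–B–J.
That path has 5 edges, so the height is 5.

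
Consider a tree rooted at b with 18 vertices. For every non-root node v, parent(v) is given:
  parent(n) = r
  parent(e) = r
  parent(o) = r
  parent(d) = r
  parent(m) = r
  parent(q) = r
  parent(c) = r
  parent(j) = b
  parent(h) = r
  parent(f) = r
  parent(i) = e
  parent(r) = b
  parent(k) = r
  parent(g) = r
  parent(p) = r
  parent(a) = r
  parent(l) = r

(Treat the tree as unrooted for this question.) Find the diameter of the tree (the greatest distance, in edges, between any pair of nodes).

4

A longest path is i - e - r - b - j, with 4 edges.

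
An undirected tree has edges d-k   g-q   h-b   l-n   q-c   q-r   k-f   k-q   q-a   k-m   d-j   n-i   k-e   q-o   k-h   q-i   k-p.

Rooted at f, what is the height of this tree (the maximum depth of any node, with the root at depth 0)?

A deepest node is l, reached by f → k → q → i → n → l.
That path has 5 edges, so the height is 5.

5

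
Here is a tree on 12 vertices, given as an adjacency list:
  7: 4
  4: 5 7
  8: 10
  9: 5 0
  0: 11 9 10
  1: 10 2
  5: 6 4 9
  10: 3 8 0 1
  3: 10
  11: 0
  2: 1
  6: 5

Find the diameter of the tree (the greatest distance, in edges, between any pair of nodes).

Starting from 7, a farthest node is 2 at distance 7.
One longest path: 7 - 4 - 5 - 9 - 0 - 10 - 1 - 2.
So the diameter is 7.

7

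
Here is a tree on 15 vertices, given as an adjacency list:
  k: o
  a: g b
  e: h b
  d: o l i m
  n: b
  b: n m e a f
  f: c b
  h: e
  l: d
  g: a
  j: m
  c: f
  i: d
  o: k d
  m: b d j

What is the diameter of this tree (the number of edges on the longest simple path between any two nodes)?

6

A longest path is k - o - d - m - b - e - h, with 6 edges.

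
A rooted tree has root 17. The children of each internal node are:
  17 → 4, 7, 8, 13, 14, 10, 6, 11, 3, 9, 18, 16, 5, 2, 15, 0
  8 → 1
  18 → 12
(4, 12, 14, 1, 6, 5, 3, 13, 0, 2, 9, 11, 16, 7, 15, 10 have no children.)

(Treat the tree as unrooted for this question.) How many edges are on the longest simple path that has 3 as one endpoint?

3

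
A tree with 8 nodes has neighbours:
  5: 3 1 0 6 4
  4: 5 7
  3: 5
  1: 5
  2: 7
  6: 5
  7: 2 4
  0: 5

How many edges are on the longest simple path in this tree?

A longest path is 2 – 7 – 4 – 5 – 0, with 4 edges.

4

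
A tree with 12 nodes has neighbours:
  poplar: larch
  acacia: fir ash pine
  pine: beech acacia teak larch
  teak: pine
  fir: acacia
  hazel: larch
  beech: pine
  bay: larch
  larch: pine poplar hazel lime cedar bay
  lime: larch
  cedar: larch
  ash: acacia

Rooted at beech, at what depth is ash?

Path from beech to ash: beech → pine → acacia → ash, which has 3 edges.

3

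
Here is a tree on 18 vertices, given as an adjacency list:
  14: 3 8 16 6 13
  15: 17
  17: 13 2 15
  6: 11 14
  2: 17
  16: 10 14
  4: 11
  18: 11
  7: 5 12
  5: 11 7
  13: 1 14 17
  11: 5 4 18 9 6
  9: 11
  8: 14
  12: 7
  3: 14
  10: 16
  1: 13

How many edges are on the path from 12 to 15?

8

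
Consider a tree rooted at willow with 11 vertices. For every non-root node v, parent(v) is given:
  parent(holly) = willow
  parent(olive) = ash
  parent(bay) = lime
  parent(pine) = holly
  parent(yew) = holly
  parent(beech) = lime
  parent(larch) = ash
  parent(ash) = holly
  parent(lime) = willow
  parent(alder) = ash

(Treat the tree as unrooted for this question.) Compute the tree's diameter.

5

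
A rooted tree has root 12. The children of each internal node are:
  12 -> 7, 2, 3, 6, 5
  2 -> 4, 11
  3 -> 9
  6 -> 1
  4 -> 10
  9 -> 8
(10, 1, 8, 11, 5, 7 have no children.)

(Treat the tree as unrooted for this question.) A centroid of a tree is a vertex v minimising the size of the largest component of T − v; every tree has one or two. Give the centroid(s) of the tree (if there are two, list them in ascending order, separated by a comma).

Removing 12 splits the tree into components of sizes 4, 3, 2, 1, 1; the largest is 4 ≤ ⌊12/2⌋ = 6.
Every other node leaves some component of size > 6, so the centroid is unique.

12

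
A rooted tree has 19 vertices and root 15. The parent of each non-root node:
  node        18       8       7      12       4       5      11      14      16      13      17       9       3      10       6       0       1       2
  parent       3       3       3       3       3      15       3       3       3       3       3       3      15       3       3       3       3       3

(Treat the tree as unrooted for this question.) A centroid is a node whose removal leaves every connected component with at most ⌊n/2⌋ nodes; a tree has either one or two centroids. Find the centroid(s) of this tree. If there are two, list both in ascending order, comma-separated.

If 3 is removed the pieces have sizes 2, 1, 1, 1, 1, 1, 1, 1, 1, 1, 1, 1, 1, 1, 1, 1, 1, all ≤ ⌊19/2⌋ = 9.
No neighbour of 3 does as well, so 3 is the unique centroid.

3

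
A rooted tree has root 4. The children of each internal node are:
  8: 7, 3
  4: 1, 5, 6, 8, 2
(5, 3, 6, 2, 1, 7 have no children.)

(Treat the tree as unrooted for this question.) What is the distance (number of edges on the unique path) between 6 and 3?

3

6 - 4 - 8 - 3: 3 edges.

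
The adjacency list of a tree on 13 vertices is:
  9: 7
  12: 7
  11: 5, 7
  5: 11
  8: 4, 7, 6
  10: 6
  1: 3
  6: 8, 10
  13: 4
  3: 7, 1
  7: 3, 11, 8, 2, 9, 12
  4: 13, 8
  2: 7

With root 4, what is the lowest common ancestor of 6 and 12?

6's ancestor chain is 6, 8, 4 and 12's is 12, 7, 8, 4; they first meet at 8.

8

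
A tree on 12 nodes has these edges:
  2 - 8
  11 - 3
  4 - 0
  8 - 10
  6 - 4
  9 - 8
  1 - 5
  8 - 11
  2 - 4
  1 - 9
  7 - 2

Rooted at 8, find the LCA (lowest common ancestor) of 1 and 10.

8

Ancestors of 1 (toward the root): 1, 9, 8.
Ancestors of 10: 10, 8.
The deepest node appearing in both lists is 8.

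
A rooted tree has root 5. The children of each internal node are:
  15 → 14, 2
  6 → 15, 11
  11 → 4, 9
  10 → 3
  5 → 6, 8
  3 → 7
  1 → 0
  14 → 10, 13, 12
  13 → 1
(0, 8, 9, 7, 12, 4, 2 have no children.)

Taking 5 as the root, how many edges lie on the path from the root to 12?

5 → 6 → 15 → 14 → 12 — 4 edges.

4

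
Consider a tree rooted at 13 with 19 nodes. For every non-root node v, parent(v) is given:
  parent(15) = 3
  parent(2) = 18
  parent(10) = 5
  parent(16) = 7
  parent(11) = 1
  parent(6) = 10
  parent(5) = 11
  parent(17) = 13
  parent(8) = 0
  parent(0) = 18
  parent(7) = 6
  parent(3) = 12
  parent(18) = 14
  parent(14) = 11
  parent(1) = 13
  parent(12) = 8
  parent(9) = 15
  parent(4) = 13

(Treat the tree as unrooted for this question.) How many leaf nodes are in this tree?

Degree-1 nodes: 2, 4, 9, 16, 17 — 5 of them.

5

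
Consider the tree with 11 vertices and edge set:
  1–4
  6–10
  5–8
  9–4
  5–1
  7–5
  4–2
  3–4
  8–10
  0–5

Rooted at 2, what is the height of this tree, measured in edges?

6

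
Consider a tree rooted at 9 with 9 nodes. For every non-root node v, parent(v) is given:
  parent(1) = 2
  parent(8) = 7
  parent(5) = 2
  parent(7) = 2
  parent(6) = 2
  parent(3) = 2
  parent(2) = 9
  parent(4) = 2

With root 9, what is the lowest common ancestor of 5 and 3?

5's ancestor chain is 5, 2, 9 and 3's is 3, 2, 9; they first meet at 2.

2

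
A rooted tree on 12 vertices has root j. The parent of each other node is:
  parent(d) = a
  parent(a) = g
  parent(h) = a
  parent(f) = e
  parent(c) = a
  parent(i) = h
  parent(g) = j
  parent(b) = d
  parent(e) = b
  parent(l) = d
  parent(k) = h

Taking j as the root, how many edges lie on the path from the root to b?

4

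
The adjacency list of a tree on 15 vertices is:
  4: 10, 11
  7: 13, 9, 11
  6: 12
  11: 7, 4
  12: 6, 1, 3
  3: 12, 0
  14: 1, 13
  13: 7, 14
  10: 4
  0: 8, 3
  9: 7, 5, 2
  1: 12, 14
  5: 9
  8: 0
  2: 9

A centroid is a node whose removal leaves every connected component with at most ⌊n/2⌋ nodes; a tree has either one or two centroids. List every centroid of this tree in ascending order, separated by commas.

If 13 is removed the pieces have sizes 7, 7, all ≤ ⌊15/2⌋ = 7.
No neighbour of 13 does as well, so 13 is the unique centroid.

13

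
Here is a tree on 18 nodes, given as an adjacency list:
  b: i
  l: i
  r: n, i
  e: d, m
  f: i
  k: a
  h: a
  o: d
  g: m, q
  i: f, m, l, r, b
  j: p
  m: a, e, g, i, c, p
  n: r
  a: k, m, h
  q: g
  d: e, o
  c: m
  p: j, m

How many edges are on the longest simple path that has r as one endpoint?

The node farthest from r is o, via r-i-m-e-d-o — 5 edges.

5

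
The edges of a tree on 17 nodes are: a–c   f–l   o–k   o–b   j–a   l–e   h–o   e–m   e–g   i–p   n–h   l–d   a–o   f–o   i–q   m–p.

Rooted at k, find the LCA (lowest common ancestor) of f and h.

o

f's ancestor chain is f, o, k and h's is h, o, k; they first meet at o.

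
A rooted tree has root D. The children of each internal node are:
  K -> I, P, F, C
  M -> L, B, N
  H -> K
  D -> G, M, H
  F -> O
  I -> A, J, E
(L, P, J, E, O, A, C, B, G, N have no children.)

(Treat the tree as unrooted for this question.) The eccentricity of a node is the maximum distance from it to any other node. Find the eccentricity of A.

6

Distances from A peak at 6, attained at N (L, B also at distance 6).
A–I–K–H–D–M–N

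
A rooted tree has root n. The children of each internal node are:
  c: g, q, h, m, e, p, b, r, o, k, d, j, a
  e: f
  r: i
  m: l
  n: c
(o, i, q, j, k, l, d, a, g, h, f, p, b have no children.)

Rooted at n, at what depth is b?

Climbing from b to the root: b–c–n. That's 2 steps.

2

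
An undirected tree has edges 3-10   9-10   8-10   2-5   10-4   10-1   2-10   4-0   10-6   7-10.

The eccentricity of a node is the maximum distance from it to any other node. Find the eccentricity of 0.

4

The node farthest from 0 is 5, via 0–4–10–2–5 — 4 edges.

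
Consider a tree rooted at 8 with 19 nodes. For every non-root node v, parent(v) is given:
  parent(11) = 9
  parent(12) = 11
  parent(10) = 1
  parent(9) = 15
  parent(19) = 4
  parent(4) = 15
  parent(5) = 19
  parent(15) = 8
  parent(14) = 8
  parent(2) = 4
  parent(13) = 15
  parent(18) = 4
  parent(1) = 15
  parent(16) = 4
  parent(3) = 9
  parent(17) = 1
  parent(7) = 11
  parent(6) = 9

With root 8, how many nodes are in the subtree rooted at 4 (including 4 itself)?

6

The subtree rooted at 4 contains: 4, 19, 16, 18, 2, 5 — 6 nodes.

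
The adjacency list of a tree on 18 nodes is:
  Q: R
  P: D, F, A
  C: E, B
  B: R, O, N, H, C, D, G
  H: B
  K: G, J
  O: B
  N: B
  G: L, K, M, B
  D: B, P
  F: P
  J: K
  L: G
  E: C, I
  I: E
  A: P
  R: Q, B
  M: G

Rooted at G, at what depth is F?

4

Path from G to F: G → B → D → P → F, which has 4 edges.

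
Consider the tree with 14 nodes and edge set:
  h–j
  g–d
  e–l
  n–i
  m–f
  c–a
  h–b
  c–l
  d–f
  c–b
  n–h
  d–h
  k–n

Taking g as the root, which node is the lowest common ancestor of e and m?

e's ancestor chain is e, l, c, b, h, d, g and m's is m, f, d, g; they first meet at d.

d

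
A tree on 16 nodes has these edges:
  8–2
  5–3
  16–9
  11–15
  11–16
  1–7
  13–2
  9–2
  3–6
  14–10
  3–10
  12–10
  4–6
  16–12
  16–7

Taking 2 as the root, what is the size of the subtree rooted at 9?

13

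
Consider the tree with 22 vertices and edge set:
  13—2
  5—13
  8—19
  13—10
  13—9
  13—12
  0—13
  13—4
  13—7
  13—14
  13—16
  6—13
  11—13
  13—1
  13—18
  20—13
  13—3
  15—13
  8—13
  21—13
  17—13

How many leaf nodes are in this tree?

20

Degree-1 nodes: 0, 1, 2, 3, 4, 5, 6, 7, 9, 10, 11, 12, 14, 15, 16, 17, 18, 19, 20, 21 — 20 of them.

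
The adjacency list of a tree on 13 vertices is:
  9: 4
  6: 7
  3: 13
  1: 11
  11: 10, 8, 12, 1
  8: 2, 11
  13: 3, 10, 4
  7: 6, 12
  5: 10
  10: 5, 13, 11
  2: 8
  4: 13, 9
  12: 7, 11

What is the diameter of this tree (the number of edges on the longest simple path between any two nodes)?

7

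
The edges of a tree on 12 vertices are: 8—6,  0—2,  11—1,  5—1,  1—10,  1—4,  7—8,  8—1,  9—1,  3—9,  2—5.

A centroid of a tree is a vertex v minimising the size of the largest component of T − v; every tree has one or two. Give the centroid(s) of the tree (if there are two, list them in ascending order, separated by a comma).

1

Delete 1: the remaining components have sizes 3, 3, 2, 1, 1, 1. Max 3 ≤ 6, so 1 is a centroid.
No neighbour of 1 does as well, so 1 is the unique centroid.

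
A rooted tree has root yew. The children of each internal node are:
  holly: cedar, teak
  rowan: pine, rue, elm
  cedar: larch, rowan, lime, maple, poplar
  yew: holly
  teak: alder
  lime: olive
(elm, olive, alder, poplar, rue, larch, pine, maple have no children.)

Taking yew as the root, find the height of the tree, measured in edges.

4

A deepest node is rue, reached by yew-holly-cedar-rowan-rue.
That path has 4 edges, so the height is 4.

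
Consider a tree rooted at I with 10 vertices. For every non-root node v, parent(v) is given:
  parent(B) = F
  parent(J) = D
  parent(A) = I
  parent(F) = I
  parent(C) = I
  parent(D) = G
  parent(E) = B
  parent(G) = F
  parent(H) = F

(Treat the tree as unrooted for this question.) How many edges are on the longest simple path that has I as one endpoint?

4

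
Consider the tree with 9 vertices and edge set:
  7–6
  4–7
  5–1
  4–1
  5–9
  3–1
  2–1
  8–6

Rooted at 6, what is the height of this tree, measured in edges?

A deepest node is 9, reached by 6 → 7 → 4 → 1 → 5 → 9.
That path has 5 edges, so the height is 5.

5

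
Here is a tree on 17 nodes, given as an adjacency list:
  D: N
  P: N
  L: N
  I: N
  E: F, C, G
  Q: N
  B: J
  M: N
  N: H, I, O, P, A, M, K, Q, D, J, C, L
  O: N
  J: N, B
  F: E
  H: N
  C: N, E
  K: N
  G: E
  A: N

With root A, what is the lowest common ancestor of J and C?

J's ancestor chain is J, N, A and C's is C, N, A; they first meet at N.

N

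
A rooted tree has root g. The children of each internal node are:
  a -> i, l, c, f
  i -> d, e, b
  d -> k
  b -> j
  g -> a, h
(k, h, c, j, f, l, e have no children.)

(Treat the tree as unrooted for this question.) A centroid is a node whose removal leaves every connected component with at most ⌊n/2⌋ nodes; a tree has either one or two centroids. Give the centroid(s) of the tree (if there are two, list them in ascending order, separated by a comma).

a, i

Delete a: the remaining components have sizes 6, 2, 1, 1, 1. Max 6 ≤ 6, so a is a centroid.
i is adjacent to a and is also a centroid (the largest component after removing it is likewise 6).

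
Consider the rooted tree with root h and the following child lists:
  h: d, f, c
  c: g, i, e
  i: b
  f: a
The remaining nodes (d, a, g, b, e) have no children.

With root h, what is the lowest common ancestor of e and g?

c

Path e→root: e c h; path g→root: g c h.
First common node: c.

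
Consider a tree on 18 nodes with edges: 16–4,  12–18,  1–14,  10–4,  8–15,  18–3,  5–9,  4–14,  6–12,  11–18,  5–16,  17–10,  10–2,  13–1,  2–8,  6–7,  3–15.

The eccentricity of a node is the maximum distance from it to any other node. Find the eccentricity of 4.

Distances from 4 peak at 9, attained at 7.
4–10–2–8–15–3–18–12–6–7

9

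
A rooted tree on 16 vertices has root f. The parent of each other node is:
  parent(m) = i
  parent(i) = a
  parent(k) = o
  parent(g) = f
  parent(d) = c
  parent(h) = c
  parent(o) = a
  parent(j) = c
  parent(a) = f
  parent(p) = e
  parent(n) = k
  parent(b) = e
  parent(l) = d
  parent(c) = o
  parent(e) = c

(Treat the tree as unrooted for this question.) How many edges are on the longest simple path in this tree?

Starting from l, a farthest node is g at distance 6.
One longest path: l–d–c–o–a–f–g.
So the diameter is 6.

6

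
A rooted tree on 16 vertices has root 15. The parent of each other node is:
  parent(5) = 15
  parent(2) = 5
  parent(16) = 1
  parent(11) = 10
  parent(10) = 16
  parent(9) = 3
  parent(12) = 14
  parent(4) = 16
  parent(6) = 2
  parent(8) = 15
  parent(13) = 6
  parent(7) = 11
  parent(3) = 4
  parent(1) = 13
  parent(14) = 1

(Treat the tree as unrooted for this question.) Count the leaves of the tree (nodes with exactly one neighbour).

4

Exactly 4 nodes have a single neighbour: 7, 8, 9, 12.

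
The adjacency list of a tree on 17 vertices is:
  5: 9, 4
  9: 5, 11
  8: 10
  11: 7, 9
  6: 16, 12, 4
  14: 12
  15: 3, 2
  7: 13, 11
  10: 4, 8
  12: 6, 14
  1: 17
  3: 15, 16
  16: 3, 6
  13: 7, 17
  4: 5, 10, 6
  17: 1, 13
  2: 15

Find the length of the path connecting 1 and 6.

8

1 – 17 – 13 – 7 – 11 – 9 – 5 – 4 – 6: 8 edges.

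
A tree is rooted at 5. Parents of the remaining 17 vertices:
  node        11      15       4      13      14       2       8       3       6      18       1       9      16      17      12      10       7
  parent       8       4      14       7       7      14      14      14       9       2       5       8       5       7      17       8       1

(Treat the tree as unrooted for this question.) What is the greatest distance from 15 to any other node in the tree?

6

Distances from 15 peak at 6, attained at 16.
15 – 4 – 14 – 7 – 1 – 5 – 16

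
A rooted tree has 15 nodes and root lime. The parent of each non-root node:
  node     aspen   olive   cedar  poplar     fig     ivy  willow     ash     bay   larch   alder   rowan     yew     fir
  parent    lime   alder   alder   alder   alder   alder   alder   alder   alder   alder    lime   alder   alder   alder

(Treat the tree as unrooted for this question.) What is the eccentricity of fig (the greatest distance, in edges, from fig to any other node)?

3

The node farthest from fig is aspen, via fig – alder – lime – aspen — 3 edges.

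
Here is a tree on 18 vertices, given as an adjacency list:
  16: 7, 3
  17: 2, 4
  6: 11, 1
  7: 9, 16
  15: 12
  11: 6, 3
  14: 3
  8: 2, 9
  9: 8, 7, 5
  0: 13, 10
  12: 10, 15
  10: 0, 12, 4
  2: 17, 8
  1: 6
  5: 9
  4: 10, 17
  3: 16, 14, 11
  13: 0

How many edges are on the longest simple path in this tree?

13

A longest path is 1–6–11–3–16–7–9–8–2–17–4–10–12–15, with 13 edges.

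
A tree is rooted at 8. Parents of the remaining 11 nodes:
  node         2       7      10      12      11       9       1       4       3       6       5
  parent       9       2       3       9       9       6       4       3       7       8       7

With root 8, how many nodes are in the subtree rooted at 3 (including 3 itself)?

4

The subtree rooted at 3 contains: 3, 10, 4, 1 — 4 nodes.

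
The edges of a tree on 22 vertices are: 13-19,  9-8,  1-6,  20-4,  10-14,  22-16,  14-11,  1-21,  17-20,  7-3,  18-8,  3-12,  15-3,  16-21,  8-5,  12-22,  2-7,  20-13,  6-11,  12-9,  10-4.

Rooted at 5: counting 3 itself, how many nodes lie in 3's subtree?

4

The subtree rooted at 3 contains: 3, 15, 7, 2 — 4 nodes.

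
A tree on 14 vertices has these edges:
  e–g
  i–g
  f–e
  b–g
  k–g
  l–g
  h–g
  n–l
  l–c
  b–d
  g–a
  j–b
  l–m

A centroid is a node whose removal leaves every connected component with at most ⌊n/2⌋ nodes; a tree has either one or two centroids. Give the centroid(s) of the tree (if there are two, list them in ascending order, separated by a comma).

Removing g splits the tree into components of sizes 4, 3, 2, 1, 1, 1, 1; the largest is 4 ≤ ⌊14/2⌋ = 7.
Every other node leaves some component of size > 7, so the centroid is unique.

g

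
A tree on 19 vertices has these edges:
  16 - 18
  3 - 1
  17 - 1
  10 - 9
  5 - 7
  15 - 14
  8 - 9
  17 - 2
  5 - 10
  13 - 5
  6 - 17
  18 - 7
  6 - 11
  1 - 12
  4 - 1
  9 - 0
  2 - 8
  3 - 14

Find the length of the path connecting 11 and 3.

4

Walking from 11: 11 – 6 – 17 – 1 – 3. Length 4.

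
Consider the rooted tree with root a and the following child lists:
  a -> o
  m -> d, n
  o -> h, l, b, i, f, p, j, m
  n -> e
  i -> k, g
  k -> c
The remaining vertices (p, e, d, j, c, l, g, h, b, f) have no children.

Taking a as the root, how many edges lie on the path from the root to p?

a – o – p — 2 edges.

2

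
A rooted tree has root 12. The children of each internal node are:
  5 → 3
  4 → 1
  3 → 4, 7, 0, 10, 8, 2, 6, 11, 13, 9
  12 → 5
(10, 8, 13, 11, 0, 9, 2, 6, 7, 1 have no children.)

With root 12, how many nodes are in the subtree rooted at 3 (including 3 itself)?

12

The subtree rooted at 3 contains: 3, 11, 2, 4, 10, 8, 7, 0, 13, 9, 6, 1 — 12 nodes.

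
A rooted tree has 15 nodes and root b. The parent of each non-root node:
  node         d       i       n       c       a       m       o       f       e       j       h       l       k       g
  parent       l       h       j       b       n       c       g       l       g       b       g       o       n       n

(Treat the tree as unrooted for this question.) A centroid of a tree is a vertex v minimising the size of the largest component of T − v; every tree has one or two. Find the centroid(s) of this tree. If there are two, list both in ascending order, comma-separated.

g

Delete g: the remaining components have sizes 7, 4, 2, 1. Max 7 ≤ 7, so g is a centroid.
No neighbour of g does as well, so g is the unique centroid.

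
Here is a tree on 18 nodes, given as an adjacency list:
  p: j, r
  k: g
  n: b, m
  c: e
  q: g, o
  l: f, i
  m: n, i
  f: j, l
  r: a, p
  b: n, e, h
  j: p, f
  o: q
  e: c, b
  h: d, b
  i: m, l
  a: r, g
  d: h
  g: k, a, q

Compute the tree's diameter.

14

BFS from o reaches d last, at distance 14; BFS from d confirms no node is farther.
Path: o – q – g – a – r – p – j – f – l – i – m – n – b – h – d.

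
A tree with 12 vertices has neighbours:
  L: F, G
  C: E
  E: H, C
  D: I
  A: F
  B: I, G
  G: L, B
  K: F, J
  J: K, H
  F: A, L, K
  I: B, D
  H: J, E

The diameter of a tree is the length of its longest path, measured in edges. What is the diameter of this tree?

Starting from C, a farthest node is D at distance 10.
One longest path: C-E-H-J-K-F-L-G-B-I-D.
So the diameter is 10.

10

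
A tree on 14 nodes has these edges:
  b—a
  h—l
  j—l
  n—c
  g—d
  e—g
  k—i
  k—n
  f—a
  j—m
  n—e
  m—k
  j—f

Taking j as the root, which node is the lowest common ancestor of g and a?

j

g's ancestor chain is g, e, n, k, m, j and a's is a, f, j; they first meet at j.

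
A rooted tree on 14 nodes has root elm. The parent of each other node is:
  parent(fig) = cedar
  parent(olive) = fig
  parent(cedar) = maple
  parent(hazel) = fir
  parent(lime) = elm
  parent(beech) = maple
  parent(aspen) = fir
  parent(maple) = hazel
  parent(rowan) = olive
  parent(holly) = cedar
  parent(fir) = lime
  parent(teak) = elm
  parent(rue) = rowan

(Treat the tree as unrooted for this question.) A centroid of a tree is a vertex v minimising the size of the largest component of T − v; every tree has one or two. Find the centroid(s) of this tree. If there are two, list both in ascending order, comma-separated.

maple

Removing maple splits the tree into components of sizes 6, 6, 1; the largest is 6 ≤ ⌊14/2⌋ = 7.
Every other node leaves some component of size > 7, so the centroid is unique.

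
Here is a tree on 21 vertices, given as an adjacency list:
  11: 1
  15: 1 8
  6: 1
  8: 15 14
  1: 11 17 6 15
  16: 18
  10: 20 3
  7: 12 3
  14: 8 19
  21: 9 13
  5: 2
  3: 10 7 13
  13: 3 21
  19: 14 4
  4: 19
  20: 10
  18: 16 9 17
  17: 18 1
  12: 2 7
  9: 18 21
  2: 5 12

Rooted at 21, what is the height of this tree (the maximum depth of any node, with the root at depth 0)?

9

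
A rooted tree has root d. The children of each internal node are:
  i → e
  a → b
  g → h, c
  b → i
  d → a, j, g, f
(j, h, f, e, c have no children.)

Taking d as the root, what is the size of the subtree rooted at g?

3

The subtree rooted at g contains: g, c, h — 3 nodes.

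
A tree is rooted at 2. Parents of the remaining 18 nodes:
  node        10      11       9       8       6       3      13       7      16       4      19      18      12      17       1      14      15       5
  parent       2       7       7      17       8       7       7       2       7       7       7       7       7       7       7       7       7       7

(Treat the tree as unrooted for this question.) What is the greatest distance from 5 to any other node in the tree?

4

The node farthest from 5 is 6, via 5-7-17-8-6 — 4 edges.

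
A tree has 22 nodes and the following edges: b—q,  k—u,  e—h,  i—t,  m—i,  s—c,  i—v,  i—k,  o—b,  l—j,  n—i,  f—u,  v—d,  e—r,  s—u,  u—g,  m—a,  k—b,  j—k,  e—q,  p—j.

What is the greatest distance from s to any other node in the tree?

Distances from s peak at 6, attained at r (h also at distance 6).
s–u–k–b–q–e–r

6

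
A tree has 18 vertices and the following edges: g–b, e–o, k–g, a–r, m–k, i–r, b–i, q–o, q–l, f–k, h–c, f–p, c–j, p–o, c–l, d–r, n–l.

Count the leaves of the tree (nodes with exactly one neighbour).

7

The leaves are a, d, e, h, j, m, n.
That is 7 leaves.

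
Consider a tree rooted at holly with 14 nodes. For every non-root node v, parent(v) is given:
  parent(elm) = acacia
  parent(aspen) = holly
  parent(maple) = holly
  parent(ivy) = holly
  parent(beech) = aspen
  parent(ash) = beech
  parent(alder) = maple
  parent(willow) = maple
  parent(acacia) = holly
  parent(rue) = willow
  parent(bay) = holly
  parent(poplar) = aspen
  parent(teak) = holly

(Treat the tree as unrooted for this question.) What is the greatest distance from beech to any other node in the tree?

A farthest node from beech is rue.
The path beech–aspen–holly–maple–willow–rue has 5 edges.

5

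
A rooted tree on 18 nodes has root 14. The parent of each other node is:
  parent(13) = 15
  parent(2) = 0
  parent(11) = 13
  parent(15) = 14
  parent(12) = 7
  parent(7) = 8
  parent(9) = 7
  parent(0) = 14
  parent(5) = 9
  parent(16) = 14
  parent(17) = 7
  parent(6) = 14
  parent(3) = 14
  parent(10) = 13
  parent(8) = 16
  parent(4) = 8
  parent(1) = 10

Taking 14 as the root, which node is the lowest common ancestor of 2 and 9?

2's ancestor chain is 2, 0, 14 and 9's is 9, 7, 8, 16, 14; they first meet at 14.

14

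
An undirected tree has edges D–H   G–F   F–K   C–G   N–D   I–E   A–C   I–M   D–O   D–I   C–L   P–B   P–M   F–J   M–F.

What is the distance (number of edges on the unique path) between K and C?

Walking from K: K - F - G - C. Length 3.

3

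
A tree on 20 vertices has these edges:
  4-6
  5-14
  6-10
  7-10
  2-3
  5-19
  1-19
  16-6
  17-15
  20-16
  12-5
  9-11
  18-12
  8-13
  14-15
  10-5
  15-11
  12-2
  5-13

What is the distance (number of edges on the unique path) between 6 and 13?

3

The path is 6 – 10 – 5 – 13, which has 3 edges.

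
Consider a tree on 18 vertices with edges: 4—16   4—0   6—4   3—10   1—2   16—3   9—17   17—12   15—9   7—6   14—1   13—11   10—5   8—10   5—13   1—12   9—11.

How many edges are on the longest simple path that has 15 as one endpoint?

10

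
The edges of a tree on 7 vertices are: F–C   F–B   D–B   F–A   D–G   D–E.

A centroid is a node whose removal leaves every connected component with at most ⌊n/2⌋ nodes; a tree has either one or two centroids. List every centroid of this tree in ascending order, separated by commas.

Removing B splits the tree into components of sizes 3, 3; the largest is 3 ≤ ⌊7/2⌋ = 3.
No neighbour of B does as well, so B is the unique centroid.

B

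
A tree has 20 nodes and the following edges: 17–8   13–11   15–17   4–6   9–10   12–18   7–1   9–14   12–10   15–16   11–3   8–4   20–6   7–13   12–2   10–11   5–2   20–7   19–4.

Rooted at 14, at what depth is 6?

14 – 9 – 10 – 11 – 13 – 7 – 20 – 6 — 7 edges.

7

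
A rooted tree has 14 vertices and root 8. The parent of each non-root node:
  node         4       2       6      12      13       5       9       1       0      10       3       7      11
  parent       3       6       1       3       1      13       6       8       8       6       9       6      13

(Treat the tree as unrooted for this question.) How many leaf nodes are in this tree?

The leaves are 0, 2, 4, 5, 7, 10, 11, 12.
That is 8 leaves.

8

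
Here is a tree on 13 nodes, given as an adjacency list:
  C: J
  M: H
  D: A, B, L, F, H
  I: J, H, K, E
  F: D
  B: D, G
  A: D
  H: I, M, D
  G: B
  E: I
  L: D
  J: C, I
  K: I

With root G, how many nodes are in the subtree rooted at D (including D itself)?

11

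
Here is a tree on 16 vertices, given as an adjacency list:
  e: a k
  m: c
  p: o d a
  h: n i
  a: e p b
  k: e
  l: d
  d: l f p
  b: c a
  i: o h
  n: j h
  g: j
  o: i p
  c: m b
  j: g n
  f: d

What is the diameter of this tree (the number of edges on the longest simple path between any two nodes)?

Starting from m, a farthest node is g at distance 10.
One longest path: m-c-b-a-p-o-i-h-n-j-g.
So the diameter is 10.

10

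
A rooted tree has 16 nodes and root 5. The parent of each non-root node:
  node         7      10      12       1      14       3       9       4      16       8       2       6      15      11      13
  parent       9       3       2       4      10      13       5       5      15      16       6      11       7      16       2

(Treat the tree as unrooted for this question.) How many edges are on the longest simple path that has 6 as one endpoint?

Distances from 6 peak at 8, attained at 1.
6-11-16-15-7-9-5-4-1

8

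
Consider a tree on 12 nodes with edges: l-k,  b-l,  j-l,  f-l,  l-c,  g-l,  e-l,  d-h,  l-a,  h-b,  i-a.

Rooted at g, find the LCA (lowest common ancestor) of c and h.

l

Path c→root: c l g; path h→root: h b l g.
First common node: l.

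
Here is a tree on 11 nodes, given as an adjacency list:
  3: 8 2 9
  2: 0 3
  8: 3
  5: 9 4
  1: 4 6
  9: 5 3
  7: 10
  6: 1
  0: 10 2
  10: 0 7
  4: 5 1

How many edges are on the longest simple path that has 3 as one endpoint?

A farthest node from 3 is 6.
The path 3-9-5-4-1-6 has 5 edges.

5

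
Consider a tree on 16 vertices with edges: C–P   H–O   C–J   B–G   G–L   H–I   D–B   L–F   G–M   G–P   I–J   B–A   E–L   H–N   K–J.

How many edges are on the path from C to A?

4

The path is C – P – G – B – A, which has 4 edges.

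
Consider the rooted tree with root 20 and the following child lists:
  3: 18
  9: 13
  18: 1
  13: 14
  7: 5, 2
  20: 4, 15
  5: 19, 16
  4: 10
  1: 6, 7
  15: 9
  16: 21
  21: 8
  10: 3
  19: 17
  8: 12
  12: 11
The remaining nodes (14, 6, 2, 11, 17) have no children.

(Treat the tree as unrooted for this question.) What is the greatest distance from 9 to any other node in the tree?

Distances from 9 peak at 14, attained at 11.
9 – 15 – 20 – 4 – 10 – 3 – 18 – 1 – 7 – 5 – 16 – 21 – 8 – 12 – 11

14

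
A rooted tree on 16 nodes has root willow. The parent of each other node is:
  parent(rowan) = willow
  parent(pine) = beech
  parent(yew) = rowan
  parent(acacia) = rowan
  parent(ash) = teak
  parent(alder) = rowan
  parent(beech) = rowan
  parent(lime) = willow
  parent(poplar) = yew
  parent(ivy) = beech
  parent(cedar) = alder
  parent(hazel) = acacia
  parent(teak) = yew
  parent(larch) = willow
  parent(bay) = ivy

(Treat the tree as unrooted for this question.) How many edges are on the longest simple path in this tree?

Starting from ash, a farthest node is bay at distance 6.
One longest path: ash – teak – yew – rowan – beech – ivy – bay.
So the diameter is 6.

6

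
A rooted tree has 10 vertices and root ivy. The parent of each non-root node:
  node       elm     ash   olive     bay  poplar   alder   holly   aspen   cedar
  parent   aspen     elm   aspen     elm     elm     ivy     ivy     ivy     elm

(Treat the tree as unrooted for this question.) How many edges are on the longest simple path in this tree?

Starting from bay, a farthest node is alder at distance 4.
One longest path: bay-elm-aspen-ivy-alder.
So the diameter is 4.

4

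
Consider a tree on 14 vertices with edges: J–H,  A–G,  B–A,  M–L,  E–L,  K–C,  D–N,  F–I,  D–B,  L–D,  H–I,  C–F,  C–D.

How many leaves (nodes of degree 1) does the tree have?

Exactly 6 nodes have a single neighbour: E, G, J, K, M, N.

6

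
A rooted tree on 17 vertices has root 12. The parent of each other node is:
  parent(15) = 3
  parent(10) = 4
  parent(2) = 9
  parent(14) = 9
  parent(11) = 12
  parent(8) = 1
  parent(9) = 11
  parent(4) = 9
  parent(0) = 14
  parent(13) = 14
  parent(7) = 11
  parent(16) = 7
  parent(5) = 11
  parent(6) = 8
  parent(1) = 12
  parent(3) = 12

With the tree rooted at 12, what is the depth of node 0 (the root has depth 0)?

4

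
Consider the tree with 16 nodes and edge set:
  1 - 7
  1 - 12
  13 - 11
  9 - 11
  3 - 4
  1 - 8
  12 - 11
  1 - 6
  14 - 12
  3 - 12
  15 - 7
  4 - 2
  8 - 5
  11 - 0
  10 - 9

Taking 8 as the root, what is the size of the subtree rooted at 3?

3's subtree: {3, 4, 2}, size 3.

3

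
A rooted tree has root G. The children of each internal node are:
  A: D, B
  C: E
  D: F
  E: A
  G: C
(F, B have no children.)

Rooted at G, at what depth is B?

Climbing from B to the root: B → A → E → C → G. That's 4 steps.

4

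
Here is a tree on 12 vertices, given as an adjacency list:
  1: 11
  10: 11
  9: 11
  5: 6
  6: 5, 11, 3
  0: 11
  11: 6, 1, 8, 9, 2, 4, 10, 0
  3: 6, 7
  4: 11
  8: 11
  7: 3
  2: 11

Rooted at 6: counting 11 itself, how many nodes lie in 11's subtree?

The subtree rooted at 11 contains: 11, 8, 10, 0, 4, 2, 9, 1 — 8 nodes.

8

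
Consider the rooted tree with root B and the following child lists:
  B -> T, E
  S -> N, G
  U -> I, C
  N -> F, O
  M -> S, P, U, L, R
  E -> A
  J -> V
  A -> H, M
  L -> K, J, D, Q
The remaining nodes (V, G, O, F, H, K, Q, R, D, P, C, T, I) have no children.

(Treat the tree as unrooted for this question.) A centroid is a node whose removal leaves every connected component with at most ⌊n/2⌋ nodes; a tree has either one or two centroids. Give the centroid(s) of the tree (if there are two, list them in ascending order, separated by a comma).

Removing M splits the tree into components of sizes 6, 5, 5, 3, 1, 1; the largest is 6 ≤ ⌊22/2⌋ = 11.
No neighbour of M does as well, so M is the unique centroid.

M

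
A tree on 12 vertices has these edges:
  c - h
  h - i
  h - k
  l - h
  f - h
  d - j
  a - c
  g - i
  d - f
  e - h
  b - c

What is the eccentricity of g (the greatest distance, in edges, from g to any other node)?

5

A farthest node from g is j.
The path g-i-h-f-d-j has 5 edges.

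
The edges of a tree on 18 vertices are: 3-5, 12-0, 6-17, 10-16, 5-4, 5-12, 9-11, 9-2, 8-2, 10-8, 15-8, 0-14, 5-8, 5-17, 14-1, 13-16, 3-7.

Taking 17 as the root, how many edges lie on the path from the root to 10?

Path from 17 to 10: 17–5–8–10, which has 3 edges.

3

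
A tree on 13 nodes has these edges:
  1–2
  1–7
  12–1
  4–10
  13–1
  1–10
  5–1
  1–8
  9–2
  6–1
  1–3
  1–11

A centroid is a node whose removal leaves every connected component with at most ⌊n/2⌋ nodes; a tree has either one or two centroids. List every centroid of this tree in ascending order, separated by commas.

1

If 1 is removed the pieces have sizes 2, 2, 1, 1, 1, 1, 1, 1, 1, 1, all ≤ ⌊13/2⌋ = 6.
Every other node leaves some component of size > 6, so the centroid is unique.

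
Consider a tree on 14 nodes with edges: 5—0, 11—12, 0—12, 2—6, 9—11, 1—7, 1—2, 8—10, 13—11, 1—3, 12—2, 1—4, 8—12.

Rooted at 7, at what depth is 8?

4

7 → 1 → 2 → 12 → 8 — 4 edges.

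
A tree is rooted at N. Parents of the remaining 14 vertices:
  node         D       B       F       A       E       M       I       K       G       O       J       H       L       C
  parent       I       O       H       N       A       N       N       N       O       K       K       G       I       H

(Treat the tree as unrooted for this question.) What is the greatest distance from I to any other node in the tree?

6

A farthest node from I is C (F also at distance 6).
The path I–N–K–O–G–H–C has 6 edges.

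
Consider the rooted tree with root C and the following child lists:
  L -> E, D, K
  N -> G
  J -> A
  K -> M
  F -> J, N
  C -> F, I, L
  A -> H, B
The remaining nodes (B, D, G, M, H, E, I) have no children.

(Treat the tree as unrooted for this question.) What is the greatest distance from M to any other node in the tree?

7

The node farthest from M is B (H also at distance 7), via M-K-L-C-F-J-A-B — 7 edges.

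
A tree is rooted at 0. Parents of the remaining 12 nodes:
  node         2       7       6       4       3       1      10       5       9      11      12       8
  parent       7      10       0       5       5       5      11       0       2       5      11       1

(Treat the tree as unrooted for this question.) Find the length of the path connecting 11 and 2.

11–10–7–2: 3 edges.

3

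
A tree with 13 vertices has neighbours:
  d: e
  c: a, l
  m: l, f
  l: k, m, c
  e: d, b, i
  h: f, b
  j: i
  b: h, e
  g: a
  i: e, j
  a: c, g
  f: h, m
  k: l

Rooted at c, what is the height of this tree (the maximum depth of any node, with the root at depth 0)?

The longest root-to-leaf path is c-l-m-f-h-b-e-i-j (8 edges).

8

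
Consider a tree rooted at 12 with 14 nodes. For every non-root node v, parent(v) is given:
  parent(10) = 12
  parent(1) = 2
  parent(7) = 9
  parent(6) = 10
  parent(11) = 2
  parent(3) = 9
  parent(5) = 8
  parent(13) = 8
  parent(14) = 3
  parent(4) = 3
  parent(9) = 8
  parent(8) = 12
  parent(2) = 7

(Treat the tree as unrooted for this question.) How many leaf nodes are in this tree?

7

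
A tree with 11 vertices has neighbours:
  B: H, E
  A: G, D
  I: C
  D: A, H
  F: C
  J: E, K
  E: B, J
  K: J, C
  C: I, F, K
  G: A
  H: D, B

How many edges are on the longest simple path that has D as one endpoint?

7

The node farthest from D is F (I also at distance 7), via D – H – B – E – J – K – C – F — 7 edges.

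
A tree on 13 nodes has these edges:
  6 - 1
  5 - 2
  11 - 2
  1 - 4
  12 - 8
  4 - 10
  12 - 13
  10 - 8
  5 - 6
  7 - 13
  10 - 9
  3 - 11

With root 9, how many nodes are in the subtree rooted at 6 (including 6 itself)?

5

6's subtree: {6, 5, 2, 11, 3}, size 5.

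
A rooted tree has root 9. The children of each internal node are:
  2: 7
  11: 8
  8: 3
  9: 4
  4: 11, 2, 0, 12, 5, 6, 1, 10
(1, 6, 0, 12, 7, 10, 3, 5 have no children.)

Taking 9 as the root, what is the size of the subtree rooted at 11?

3

The subtree rooted at 11 contains: 11, 8, 3 — 3 nodes.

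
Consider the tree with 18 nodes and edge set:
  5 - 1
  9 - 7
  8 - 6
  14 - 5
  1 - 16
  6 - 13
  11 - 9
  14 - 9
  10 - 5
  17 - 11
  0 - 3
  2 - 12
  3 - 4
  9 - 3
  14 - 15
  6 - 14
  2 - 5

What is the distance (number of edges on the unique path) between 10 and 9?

3

10 – 5 – 14 – 9: 3 edges.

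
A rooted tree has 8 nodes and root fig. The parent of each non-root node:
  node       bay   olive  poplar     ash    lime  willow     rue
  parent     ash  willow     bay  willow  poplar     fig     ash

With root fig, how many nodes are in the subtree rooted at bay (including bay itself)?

3

The subtree rooted at bay contains: bay, poplar, lime — 3 nodes.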